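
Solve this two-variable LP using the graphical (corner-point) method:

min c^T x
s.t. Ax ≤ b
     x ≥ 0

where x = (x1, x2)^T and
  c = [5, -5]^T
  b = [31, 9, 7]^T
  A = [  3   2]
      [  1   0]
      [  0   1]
Each vertex is the intersection of two constraint boundaries that also satisfies all remaining constraints:
  x1 = 0 and x2 = 0 → (0, 0)
  x1 = 9 and x2 = 0 → (9, 0)
  3x1 + 2x2 = 31 and x1 = 9 → (9, 2)
  3x1 + 2x2 = 31 and x2 = 7 → (5.667, 7)
  x2 = 7 and x1 = 0 → (0, 7)

Evaluating z = 5x1 - 5x2 at each vertex:
  (0, 0): z = 0
  (9, 0): z = 45
  (9, 2): z = 35
  (5.667, 7): z = -6.667
  (0, 7): z = -35

The minimum is at (0, 7) with z = -35.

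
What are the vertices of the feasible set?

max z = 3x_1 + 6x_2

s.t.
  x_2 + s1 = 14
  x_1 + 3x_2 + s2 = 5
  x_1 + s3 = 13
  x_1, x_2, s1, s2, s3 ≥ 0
Each vertex is the intersection of two constraint boundaries that also satisfies all remaining constraints:
  x_1 = 0 and x_2 = 0 → (0, 0)
  x_1 + 3x_2 = 5 and x_2 = 0 → (5, 0)
  x_1 + 3x_2 = 5 and x_1 = 0 → (0, 1.667)

Vertices: (0, 0), (5, 0), (0, 1.667)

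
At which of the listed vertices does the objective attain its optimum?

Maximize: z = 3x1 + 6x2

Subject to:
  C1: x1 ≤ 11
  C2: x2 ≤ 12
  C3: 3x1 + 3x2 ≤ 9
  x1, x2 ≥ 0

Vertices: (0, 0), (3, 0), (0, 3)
(0, 3) with z = 18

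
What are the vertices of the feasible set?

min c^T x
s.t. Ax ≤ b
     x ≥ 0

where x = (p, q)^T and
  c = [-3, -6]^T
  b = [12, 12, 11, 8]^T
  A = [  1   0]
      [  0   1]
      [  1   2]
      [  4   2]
Each vertex is the intersection of two constraint boundaries that also satisfies all remaining constraints:
  p = 0 and q = 0 → (0, 0)
  4p + 2q = 8 and q = 0 → (2, 0)
  4p + 2q = 8 and p = 0 → (0, 4)

Vertices: (0, 0), (2, 0), (0, 4)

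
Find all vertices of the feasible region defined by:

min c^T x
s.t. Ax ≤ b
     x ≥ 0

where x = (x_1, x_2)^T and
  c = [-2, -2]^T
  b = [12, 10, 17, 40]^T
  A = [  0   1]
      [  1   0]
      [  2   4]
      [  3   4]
Each vertex is the intersection of two constraint boundaries that also satisfies all remaining constraints:
  x_1 = 0 and x_2 = 0 → (0, 0)
  2x_1 + 4x_2 = 17 and x_2 = 0 → (8.5, 0)
  2x_1 + 4x_2 = 17 and x_1 = 0 → (0, 4.25)

Vertices: (0, 0), (8.5, 0), (0, 4.25)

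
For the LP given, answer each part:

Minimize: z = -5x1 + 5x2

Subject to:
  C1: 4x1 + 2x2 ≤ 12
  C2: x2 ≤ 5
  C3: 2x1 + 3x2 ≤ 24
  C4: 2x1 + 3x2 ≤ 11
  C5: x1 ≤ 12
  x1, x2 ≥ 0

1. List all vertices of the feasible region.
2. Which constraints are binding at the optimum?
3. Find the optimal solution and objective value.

1. (0, 0), (3, 0), (1.75, 2.5), (0, 3.667)
2. C1, x2 ≥ 0
3. x1 = 3, x2 = 0, z = -15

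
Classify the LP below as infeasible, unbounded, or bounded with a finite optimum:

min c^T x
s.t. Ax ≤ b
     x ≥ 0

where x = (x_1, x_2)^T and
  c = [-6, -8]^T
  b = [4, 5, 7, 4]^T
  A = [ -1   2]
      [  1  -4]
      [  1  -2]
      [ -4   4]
Feasible point: (0, 0) satisfies every constraint, so the LP is feasible.
Direction d = (2, 1): for each constraint row a, a·d ≤ 0 —
  (-1)(2) + (2)(1) = 0 ≤ 0
  (1)(2) + (-4)(1) = -2 ≤ 0
  (1)(2) + (-2)(1) = 0 ≤ 0
  (-4)(2) + (4)(1) = -4 ≤ 0
and d ≥ 0, so (0, 0) + t·d stays feasible for every t ≥ 0. Along this ray z = -6x_1 - 8x_2 changes by -20 per unit t, so z → −∞.

The LP is unbounded; z can be made arbitrarily small.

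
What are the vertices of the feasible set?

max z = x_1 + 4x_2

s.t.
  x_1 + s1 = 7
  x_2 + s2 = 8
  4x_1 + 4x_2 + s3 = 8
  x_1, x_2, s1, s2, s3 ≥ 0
Each vertex is the intersection of two constraint boundaries that also satisfies all remaining constraints:
  x_1 = 0 and x_2 = 0 → (0, 0)
  4x_1 + 4x_2 = 8 and x_2 = 0 → (2, 0)
  4x_1 + 4x_2 = 8 and x_1 = 0 → (0, 2)

Vertices: (0, 0), (2, 0), (0, 2)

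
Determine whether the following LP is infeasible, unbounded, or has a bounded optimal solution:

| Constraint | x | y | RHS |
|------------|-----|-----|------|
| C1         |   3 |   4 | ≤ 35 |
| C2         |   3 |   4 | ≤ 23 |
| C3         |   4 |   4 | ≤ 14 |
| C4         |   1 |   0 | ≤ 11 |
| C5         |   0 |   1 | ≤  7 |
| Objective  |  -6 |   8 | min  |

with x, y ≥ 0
The point (3.5, 0) satisfies every constraint, so the LP is feasible; the constraints give x ≤ 11 and y ≤ 7, which with x, y ≥ 0 keep the feasible region inside a bounded box. A feasible, bounded LP attains a finite optimum at a vertex.

The LP has an optimal solution: (3.5, 0) with z = -21.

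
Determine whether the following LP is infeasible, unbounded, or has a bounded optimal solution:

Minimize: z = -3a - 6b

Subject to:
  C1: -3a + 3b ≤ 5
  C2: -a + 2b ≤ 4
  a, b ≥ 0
Feasible point: (0, 0) satisfies every constraint, so the LP is feasible.
Direction d = (1, 0): for each constraint row a, a·d ≤ 0 —
  (-3)(1) + (3)(0) = -3 ≤ 0
  (-1)(1) + (2)(0) = -1 ≤ 0
and d ≥ 0, so (0, 0) + t·d stays feasible for every t ≥ 0. Along this ray z = -3a - 6b changes by -3 per unit t, so z → −∞.

Unbounded: there is a feasible ray along which z → −∞.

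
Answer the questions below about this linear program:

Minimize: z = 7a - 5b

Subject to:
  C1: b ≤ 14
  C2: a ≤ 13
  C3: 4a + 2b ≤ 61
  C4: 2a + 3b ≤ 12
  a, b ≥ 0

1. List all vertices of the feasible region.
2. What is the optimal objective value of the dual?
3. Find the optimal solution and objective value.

1. (0, 0), (6, 0), (0, 4)
2. -20 (by strong duality, equal to the primal optimum)
3. a = 0, b = 4, z = -20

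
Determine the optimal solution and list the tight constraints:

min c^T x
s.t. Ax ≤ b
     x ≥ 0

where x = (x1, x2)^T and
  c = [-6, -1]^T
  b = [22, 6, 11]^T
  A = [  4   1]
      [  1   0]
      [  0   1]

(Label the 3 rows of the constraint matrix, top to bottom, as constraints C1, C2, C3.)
Optimal: x1 = 5.5, x2 = 0
Binding: C1, x2 ≥ 0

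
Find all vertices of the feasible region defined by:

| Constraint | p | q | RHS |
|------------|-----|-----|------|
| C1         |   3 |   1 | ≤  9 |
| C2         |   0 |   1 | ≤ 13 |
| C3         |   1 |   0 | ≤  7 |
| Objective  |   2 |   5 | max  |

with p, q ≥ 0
Each vertex is the intersection of two constraint boundaries that also satisfies all remaining constraints:
  p = 0 and q = 0 → (0, 0)
  3p + q = 9 and q = 0 → (3, 0)
  3p + q = 9 and p = 0 → (0, 9)

Vertices: (0, 0), (3, 0), (0, 9)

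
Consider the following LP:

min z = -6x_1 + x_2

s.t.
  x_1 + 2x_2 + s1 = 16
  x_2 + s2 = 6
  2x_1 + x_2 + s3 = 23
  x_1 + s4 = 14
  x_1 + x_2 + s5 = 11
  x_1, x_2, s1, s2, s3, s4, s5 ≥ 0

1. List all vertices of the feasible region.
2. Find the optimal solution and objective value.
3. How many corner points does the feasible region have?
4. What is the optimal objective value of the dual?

1. (0, 0), (11, 0), (6, 5), (4, 6), (0, 6)
2. x_1 = 11, x_2 = 0, z = -66
3. 5
4. -66 (by strong duality, equal to the primal optimum)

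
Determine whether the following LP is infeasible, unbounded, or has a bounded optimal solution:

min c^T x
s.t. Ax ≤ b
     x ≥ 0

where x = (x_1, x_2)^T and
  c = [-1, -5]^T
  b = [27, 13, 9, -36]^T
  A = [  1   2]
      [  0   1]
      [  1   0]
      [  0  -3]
The point (1, 13) satisfies every constraint, so the LP is feasible; the constraints give x_1 ≤ 9 and x_2 ≤ 13, which with x_1, x_2 ≥ 0 keep the feasible region inside a bounded box. A feasible, bounded LP attains a finite optimum at a vertex.

Evaluating z = -x_1 - 5x_2 at each vertex:
  (0, 12): z = -60
  (3, 12): z = -63
  (1, 13): z = -66
  (0, 13): z = -65

The LP has an optimal solution: (1, 13) with z = -66.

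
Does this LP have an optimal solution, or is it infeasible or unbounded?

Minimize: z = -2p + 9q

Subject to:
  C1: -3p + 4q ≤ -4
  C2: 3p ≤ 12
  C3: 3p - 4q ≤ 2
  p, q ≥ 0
C3 requires 3p - 4q ≤ 2, while C1 (-3p + 4q ≤ -4) is equivalent to 3p - 4q ≥ 4. Together they would need 4 ≤ 3p - 4q ≤ 2, which is impossible since 4 > 2. No point satisfies all constraints.

The feasible region is empty; the LP is infeasible.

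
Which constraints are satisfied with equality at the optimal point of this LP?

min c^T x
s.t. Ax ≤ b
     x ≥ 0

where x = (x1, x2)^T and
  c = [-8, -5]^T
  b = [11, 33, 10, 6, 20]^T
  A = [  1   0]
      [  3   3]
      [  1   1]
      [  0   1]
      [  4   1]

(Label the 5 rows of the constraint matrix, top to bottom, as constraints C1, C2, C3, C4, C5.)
Optimal: x1 = 3.5, x2 = 6
Slack at optimum:
  C1: slack = 7.5
  C2: slack = 4.5
  C3: slack = 0.5
  C4: slack = 0 (binding)
  C5: slack = 0 (binding)
  x1 ≥ 0: x1 = 3.5
  x2 ≥ 0: x2 = 6
Binding constraints: C4, C5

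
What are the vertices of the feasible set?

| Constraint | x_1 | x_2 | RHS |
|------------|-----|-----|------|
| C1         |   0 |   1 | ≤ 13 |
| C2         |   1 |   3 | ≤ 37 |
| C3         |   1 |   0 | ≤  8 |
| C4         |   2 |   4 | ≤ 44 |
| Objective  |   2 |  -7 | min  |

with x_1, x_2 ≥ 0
Each vertex is the intersection of two constraint boundaries that also satisfies all remaining constraints:
  x_1 = 0 and x_2 = 0 → (0, 0)
  x_1 = 8 and x_2 = 0 → (8, 0)
  x_1 = 8 and 2x_1 + 4x_2 = 44 → (8, 7)
  2x_1 + 4x_2 = 44 and x_1 = 0 → (0, 11)

Vertices: (0, 0), (8, 0), (8, 7), (0, 11)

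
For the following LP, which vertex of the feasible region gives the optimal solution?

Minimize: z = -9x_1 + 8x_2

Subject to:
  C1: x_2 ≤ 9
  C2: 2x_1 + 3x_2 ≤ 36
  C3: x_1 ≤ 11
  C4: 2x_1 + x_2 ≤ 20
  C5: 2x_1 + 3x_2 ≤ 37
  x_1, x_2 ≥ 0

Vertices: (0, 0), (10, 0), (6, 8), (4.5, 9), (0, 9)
Evaluating z = -9x_1 + 8x_2 at each vertex:
  (0, 0): z = 0
  (10, 0): z = -90
  (6, 8): z = 10
  (4.5, 9): z = 31.5
  (0, 9): z = 72

The smallest value is z = -90, attained at (10, 0).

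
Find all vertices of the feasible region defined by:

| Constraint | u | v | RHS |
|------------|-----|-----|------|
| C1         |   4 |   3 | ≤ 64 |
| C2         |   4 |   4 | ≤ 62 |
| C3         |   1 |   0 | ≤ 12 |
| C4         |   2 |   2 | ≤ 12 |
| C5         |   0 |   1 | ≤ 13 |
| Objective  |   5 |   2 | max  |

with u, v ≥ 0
Each vertex is the intersection of two constraint boundaries that also satisfies all remaining constraints:
  u = 0 and v = 0 → (0, 0)
  2u + 2v = 12 and v = 0 → (6, 0)
  2u + 2v = 12 and u = 0 → (0, 6)

Vertices: (0, 0), (6, 0), (0, 6)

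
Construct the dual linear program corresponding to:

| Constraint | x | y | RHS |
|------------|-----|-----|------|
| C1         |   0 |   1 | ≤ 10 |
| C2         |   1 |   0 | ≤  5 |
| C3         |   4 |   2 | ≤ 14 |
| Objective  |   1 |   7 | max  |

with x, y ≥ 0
Minimize: z = 10y1 + 5y2 + 14y3

Subject to:
  C1: -y2 - 4y3 ≤ -1
  C2: -y1 - 2y3 ≤ -7
  y1, y2, y3 ≥ 0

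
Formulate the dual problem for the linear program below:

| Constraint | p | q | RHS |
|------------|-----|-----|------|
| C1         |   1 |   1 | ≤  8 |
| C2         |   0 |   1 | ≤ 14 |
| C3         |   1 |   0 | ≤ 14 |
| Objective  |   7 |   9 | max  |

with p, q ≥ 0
Minimize: z = 8y1 + 14y2 + 14y3

Subject to:
  C1: -y1 - y3 ≤ -7
  C2: -y1 - y2 ≤ -9
  y1, y2, y3 ≥ 0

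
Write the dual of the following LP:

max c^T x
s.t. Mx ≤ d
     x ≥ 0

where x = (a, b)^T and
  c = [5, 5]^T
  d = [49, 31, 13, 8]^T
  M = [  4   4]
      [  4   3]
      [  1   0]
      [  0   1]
Minimize: z = 49y1 + 31y2 + 13y3 + 8y4

Subject to:
  C1: -4y1 - 4y2 - y3 ≤ -5
  C2: -4y1 - 3y2 - y4 ≤ -5
  y1, y2, y3, y4 ≥ 0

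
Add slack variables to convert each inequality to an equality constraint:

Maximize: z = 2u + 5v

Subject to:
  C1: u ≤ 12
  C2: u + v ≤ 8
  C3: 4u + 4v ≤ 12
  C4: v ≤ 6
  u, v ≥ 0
max z = 2u + 5v

s.t.
  u + s1 = 12
  u + v + s2 = 8
  4u + 4v + s3 = 12
  v + s4 = 6
  u, v, s1, s2, s3, s4 ≥ 0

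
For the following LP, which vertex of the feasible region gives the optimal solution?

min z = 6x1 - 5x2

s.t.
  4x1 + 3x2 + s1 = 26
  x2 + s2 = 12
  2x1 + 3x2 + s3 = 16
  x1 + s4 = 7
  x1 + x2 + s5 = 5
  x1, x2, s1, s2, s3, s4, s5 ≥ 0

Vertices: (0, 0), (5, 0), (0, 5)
Evaluating z = 6x1 - 5x2 at each vertex:
  (0, 0): z = 0
  (5, 0): z = 30
  (0, 5): z = -25

The smallest value is z = -25, attained at (0, 5).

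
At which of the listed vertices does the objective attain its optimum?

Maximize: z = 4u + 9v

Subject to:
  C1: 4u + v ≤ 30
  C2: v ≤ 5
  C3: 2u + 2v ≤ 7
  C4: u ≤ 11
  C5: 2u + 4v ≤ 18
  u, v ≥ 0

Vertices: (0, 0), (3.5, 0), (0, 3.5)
Evaluating z = 4u + 9v at each vertex:
  (0, 0): z = 0
  (3.5, 0): z = 14
  (0, 3.5): z = 31.5

The largest value is z = 31.5, attained at (0, 3.5).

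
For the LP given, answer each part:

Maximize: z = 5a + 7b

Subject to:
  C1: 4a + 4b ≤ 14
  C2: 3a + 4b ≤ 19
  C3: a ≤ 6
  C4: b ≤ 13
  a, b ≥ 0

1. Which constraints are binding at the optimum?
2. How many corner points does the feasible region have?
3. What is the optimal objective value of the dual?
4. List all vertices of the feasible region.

1. C1, a ≥ 0
2. 3
3. 24.5 (by strong duality, equal to the primal optimum)
4. (0, 0), (3.5, 0), (0, 3.5)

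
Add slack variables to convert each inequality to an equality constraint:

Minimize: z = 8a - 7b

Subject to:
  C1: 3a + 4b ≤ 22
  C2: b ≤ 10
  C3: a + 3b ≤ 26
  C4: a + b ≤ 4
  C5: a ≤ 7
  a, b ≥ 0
min z = 8a - 7b

s.t.
  3a + 4b + s1 = 22
  b + s2 = 10
  a + 3b + s3 = 26
  a + b + s4 = 4
  a + s5 = 7
  a, b, s1, s2, s3, s4, s5 ≥ 0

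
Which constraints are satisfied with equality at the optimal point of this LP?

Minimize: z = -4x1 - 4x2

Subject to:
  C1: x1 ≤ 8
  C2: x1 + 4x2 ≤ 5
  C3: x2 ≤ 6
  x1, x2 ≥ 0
Optimal: x1 = 5, x2 = 0
Binding: C2, x2 ≥ 0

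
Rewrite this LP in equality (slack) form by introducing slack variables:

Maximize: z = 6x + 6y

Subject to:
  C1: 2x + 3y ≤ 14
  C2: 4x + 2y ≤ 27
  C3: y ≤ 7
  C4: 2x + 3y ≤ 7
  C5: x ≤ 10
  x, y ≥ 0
max z = 6x + 6y

s.t.
  2x + 3y + s1 = 14
  4x + 2y + s2 = 27
  y + s3 = 7
  2x + 3y + s4 = 7
  x + s5 = 10
  x, y, s1, s2, s3, s4, s5 ≥ 0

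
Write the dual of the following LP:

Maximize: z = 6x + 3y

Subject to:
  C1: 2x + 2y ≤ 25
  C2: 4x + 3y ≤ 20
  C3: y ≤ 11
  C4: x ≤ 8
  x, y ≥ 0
Minimize: z = 25y1 + 20y2 + 11y3 + 8y4

Subject to:
  C1: -2y1 - 4y2 - y4 ≤ -6
  C2: -2y1 - 3y2 - y3 ≤ -3
  y1, y2, y3, y4 ≥ 0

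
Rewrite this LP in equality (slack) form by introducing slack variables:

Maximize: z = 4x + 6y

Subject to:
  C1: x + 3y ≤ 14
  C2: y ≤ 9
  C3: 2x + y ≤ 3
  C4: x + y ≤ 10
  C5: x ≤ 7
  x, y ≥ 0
max z = 4x + 6y

s.t.
  x + 3y + s1 = 14
  y + s2 = 9
  2x + y + s3 = 3
  x + y + s4 = 10
  x + s5 = 7
  x, y, s1, s2, s3, s4, s5 ≥ 0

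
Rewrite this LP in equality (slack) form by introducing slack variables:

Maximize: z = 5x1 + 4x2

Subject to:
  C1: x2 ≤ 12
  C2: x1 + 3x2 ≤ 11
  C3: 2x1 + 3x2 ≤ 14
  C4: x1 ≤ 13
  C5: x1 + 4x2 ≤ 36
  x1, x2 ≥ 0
max z = 5x1 + 4x2

s.t.
  x2 + s1 = 12
  x1 + 3x2 + s2 = 11
  2x1 + 3x2 + s3 = 14
  x1 + s4 = 13
  x1 + 4x2 + s5 = 36
  x1, x2, s1, s2, s3, s4, s5 ≥ 0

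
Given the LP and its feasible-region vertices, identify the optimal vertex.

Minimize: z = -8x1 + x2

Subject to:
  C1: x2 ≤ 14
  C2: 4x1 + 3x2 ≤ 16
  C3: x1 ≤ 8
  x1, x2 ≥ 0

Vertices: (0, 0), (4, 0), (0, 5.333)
Evaluating z = -8x1 + x2 at each vertex:
  (0, 0): z = 0
  (4, 0): z = -32
  (0, 5.333): z = 5.333

The smallest value is z = -32, attained at (4, 0).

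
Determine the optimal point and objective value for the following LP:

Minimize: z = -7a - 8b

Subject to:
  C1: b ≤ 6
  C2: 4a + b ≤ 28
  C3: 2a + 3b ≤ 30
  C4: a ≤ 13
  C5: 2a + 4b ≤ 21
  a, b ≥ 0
Each vertex is the intersection of two constraint boundaries that also satisfies all remaining constraints:
  a = 0 and b = 0 → (0, 0)
  4a + b = 28 and b = 0 → (7, 0)
  4a + b = 28 and 2a + 4b = 21 → (6.5, 2)
  2a + 4b = 21 and a = 0 → (0, 5.25)

Evaluating z = -7a - 8b at each vertex:
  (0, 0): z = 0
  (7, 0): z = -49
  (6.5, 2): z = -61.5
  (0, 5.25): z = -42

The minimum is at (6.5, 2) with z = -61.5.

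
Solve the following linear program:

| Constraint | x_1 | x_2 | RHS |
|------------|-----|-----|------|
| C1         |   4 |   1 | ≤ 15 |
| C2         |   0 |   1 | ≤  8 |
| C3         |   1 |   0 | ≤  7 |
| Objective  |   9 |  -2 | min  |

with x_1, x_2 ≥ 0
x_1 = 0, x_2 = 8, z = -16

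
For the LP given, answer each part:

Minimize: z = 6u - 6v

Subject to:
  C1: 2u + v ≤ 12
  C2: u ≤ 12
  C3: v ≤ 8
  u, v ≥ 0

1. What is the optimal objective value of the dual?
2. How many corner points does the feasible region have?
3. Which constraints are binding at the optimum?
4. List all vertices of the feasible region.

1. -48 (by strong duality, equal to the primal optimum)
2. 4
3. C3, u ≥ 0
4. (0, 0), (6, 0), (2, 8), (0, 8)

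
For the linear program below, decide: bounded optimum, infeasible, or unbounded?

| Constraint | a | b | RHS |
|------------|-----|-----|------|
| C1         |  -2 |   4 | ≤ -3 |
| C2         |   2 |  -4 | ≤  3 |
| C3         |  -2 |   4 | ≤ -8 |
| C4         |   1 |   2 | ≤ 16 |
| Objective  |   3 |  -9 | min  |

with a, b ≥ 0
C2 requires 2a - 4b ≤ 3, while C3 (-2a + 4b ≤ -8) is equivalent to 2a - 4b ≥ 8. Together they would need 8 ≤ 2a - 4b ≤ 3, which is impossible since 8 > 3. No point satisfies all constraints.

Infeasible: no point satisfies all constraints simultaneously.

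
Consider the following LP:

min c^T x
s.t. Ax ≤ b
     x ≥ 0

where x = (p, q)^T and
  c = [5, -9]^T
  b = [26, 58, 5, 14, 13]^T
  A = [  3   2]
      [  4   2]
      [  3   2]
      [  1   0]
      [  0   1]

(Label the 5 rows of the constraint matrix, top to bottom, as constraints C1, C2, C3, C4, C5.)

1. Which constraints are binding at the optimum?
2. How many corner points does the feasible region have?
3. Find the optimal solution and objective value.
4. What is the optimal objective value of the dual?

1. C3, p ≥ 0
2. 3
3. p = 0, q = 2.5, z = -22.5
4. -22.5 (by strong duality, equal to the primal optimum)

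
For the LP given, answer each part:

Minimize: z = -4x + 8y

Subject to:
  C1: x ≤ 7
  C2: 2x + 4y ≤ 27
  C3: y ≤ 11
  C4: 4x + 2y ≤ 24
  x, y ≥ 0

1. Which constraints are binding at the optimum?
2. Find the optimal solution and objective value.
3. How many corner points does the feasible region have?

1. C4, y ≥ 0
2. x = 6, y = 0, z = -24
3. 4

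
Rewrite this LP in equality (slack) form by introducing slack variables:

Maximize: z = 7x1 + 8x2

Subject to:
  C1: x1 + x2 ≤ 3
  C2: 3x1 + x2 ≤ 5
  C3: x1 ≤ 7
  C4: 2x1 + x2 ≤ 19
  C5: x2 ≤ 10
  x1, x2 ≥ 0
max z = 7x1 + 8x2

s.t.
  x1 + x2 + s1 = 3
  3x1 + x2 + s2 = 5
  x1 + s3 = 7
  2x1 + x2 + s4 = 19
  x2 + s5 = 10
  x1, x2, s1, s2, s3, s4, s5 ≥ 0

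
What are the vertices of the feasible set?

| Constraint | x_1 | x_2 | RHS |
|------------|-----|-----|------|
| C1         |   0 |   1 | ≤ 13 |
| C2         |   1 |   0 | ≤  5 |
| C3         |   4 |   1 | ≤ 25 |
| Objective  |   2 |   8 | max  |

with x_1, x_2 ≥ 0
Each vertex is the intersection of two constraint boundaries that also satisfies all remaining constraints:
  x_1 = 0 and x_2 = 0 → (0, 0)
  x_1 = 5 and x_2 = 0 → (5, 0)
  x_1 = 5 and 4x_1 + x_2 = 25 → (5, 5)
  x_2 = 13 and 4x_1 + x_2 = 25 → (3, 13)
  x_2 = 13 and x_1 = 0 → (0, 13)

Vertices: (0, 0), (5, 0), (5, 5), (3, 13), (0, 13)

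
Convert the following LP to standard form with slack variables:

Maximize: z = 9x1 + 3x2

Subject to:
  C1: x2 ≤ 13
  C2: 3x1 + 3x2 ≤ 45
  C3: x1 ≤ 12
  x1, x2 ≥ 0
max z = 9x1 + 3x2

s.t.
  x2 + s1 = 13
  3x1 + 3x2 + s2 = 45
  x1 + s3 = 12
  x1, x2, s1, s2, s3 ≥ 0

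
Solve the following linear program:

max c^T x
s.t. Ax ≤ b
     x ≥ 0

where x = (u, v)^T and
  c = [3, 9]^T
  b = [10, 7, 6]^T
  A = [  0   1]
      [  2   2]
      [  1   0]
Each vertex is the intersection of two constraint boundaries that also satisfies all remaining constraints:
  u = 0 and v = 0 → (0, 0)
  2u + 2v = 7 and v = 0 → (3.5, 0)
  2u + 2v = 7 and u = 0 → (0, 3.5)

Evaluating z = 3u + 9v at each vertex:
  (0, 0): z = 0
  (3.5, 0): z = 10.5
  (0, 3.5): z = 31.5

The maximum is at (0, 3.5) with z = 31.5.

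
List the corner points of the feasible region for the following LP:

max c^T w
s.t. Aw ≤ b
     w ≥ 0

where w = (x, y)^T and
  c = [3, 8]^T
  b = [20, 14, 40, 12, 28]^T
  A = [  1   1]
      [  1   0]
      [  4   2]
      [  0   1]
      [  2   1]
Each vertex is the intersection of two constraint boundaries that also satisfies all remaining constraints:
  x = 0 and y = 0 → (0, 0)
  4x + 2y = 40 and y = 0 → (10, 0)
  4x + 2y = 40 and y = 12 → (4, 12)
  y = 12 and x = 0 → (0, 12)

Vertices: (0, 0), (10, 0), (4, 12), (0, 12)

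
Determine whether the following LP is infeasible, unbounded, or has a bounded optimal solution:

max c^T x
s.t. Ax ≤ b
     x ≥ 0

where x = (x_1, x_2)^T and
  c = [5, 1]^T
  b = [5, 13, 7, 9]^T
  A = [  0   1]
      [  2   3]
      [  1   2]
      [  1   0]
The point (6.5, 0) satisfies every constraint, so the LP is feasible; the constraints give x_1 ≤ 9 and x_2 ≤ 5, which with x_1, x_2 ≥ 0 keep the feasible region inside a bounded box. A feasible, bounded LP attains a finite optimum at a vertex.

Feasible with finite optimum z* = 32.5 at (6.5, 0).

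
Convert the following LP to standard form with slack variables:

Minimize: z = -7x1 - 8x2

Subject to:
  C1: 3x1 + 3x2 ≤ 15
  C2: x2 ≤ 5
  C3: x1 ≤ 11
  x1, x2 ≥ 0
min z = -7x1 - 8x2

s.t.
  3x1 + 3x2 + s1 = 15
  x2 + s2 = 5
  x1 + s3 = 11
  x1, x2, s1, s2, s3 ≥ 0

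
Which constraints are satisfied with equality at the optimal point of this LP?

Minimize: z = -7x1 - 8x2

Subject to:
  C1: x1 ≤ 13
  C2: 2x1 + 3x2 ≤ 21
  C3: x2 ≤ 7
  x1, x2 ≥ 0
Optimal: x1 = 10.5, x2 = 0
Binding: C2, x2 ≥ 0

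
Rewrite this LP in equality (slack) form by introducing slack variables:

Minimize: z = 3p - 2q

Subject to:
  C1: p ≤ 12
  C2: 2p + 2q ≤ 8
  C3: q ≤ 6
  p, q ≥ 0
min z = 3p - 2q

s.t.
  p + s1 = 12
  2p + 2q + s2 = 8
  q + s3 = 6
  p, q, s1, s2, s3 ≥ 0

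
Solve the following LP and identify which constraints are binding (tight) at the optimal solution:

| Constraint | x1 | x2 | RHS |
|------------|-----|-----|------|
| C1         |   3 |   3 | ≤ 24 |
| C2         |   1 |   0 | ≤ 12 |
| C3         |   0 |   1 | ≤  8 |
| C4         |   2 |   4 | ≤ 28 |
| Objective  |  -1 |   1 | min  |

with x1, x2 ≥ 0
Optimal: x1 = 8, x2 = 0
Slack at optimum:
  C1: slack = 0 (binding)
  C2: slack = 4
  C3: slack = 8
  C4: slack = 12
  x1 ≥ 0: x1 = 8
  x2 ≥ 0: x2 = 0 (binding)
Binding constraints: C1, x2 ≥ 0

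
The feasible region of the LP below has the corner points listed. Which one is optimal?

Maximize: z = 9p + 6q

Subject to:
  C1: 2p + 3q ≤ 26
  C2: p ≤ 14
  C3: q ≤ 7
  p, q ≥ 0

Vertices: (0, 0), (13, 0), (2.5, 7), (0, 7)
(13, 0) with z = 117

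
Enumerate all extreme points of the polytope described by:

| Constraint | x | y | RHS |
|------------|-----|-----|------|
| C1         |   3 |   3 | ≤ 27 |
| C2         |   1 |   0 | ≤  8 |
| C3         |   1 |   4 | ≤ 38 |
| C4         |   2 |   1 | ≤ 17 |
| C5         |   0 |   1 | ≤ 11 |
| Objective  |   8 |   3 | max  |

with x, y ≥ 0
Each vertex is the intersection of two constraint boundaries that also satisfies all remaining constraints:
  x = 0 and y = 0 → (0, 0)
  x = 8 and y = 0 → (8, 0)
  3x + 3y = 27 and x = 8 → (8, 1)
  3x + 3y = 27 and x = 0 → (0, 9)

Vertices: (0, 0), (8, 0), (8, 1), (0, 9)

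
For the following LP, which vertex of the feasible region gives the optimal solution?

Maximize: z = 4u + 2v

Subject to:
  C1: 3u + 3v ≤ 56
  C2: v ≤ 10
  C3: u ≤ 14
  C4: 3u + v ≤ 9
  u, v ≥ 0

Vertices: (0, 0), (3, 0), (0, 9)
(0, 9) with z = 18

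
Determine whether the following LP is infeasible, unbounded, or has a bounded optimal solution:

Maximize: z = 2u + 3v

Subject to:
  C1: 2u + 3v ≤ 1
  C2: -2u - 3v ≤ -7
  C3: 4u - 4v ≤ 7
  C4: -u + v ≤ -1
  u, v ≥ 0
C1 requires 2u + 3v ≤ 1, while C2 (-2u - 3v ≤ -7) is equivalent to 2u + 3v ≥ 7. Together they would need 7 ≤ 2u + 3v ≤ 1, which is impossible since 7 > 1. No point satisfies all constraints.

Infeasible: no point satisfies all constraints simultaneously.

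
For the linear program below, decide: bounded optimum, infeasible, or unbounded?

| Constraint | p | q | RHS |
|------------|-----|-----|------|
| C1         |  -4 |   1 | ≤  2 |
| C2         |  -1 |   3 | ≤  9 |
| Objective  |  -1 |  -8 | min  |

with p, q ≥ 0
Feasible point: (0, 0) satisfies every constraint, so the LP is feasible.
Direction d = (1, 0): for each constraint row a, a·d ≤ 0 —
  (-4)(1) + (1)(0) = -4 ≤ 0
  (-1)(1) + (3)(0) = -1 ≤ 0
and d ≥ 0, so (0, 0) + t·d stays feasible for every t ≥ 0. Along this ray z = -p - 8q changes by -1 per unit t, so z → −∞.

The LP is unbounded; z can be made arbitrarily small.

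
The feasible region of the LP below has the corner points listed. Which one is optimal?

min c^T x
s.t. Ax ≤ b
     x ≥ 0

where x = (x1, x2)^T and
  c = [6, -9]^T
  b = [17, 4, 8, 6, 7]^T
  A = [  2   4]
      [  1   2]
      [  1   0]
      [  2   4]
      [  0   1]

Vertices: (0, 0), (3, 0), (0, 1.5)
(0, 1.5) with z = -13.5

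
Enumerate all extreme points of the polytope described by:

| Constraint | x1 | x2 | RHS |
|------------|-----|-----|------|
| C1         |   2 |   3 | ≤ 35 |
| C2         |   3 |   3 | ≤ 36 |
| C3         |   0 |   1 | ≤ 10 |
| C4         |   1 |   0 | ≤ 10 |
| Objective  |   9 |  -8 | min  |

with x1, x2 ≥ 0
Each vertex is the intersection of two constraint boundaries that also satisfies all remaining constraints:
  x1 = 0 and x2 = 0 → (0, 0)
  x1 = 10 and x2 = 0 → (10, 0)
  3x1 + 3x2 = 36 and x1 = 10 → (10, 2)
  3x1 + 3x2 = 36 and x2 = 10 → (2, 10)
  x2 = 10 and x1 = 0 → (0, 10)

Vertices: (0, 0), (10, 0), (10, 2), (2, 10), (0, 10)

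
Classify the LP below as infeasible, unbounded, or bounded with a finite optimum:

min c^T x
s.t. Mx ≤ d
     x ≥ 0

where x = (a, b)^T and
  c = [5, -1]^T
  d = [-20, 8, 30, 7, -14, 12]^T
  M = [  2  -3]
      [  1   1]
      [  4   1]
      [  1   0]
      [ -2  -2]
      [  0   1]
The point (0, 8) satisfies every constraint, so the LP is feasible; the constraints give a ≤ 7 and b ≤ 12, which with a, b ≥ 0 keep the feasible region inside a bounded box. A feasible, bounded LP attains a finite optimum at a vertex.

The LP has an optimal solution: (0, 8) with z = -8.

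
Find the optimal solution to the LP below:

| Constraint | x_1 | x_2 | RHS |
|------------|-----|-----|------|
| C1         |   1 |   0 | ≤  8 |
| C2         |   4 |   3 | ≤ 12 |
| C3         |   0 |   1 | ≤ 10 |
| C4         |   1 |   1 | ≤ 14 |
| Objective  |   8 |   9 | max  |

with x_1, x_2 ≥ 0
Each vertex is the intersection of two constraint boundaries that also satisfies all remaining constraints:
  x_1 = 0 and x_2 = 0 → (0, 0)
  4x_1 + 3x_2 = 12 and x_2 = 0 → (3, 0)
  4x_1 + 3x_2 = 12 and x_1 = 0 → (0, 4)

Evaluating z = 8x_1 + 9x_2 at each vertex:
  (0, 0): z = 0
  (3, 0): z = 24
  (0, 4): z = 36

The maximum is at (0, 4) with z = 36.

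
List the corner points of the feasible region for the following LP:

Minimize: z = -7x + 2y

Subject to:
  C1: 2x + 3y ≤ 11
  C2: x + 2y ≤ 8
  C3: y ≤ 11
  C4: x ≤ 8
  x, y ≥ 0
Each vertex is the intersection of two constraint boundaries that also satisfies all remaining constraints:
  x = 0 and y = 0 → (0, 0)
  2x + 3y = 11 and y = 0 → (5.5, 0)
  2x + 3y = 11 and x = 0 → (0, 3.667)

Vertices: (0, 0), (5.5, 0), (0, 3.667)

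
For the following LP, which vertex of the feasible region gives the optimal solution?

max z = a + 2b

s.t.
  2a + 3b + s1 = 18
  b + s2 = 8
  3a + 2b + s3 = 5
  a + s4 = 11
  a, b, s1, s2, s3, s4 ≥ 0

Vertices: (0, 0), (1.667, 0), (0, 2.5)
Evaluating z = a + 2b at each vertex:
  (0, 0): z = 0
  (1.667, 0): z = 1.667
  (0, 2.5): z = 5

The largest value is z = 5, attained at (0, 2.5).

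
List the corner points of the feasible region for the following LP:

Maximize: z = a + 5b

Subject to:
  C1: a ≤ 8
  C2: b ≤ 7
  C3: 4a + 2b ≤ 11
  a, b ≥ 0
Each vertex is the intersection of two constraint boundaries that also satisfies all remaining constraints:
  a = 0 and b = 0 → (0, 0)
  4a + 2b = 11 and b = 0 → (2.75, 0)
  4a + 2b = 11 and a = 0 → (0, 5.5)

Vertices: (0, 0), (2.75, 0), (0, 5.5)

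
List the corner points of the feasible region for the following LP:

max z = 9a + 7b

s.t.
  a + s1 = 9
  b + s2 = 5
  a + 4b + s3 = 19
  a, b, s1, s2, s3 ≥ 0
Each vertex is the intersection of two constraint boundaries that also satisfies all remaining constraints:
  a = 0 and b = 0 → (0, 0)
  a = 9 and b = 0 → (9, 0)
  a = 9 and a + 4b = 19 → (9, 2.5)
  a + 4b = 19 and a = 0 → (0, 4.75)

Vertices: (0, 0), (9, 0), (9, 2.5), (0, 4.75)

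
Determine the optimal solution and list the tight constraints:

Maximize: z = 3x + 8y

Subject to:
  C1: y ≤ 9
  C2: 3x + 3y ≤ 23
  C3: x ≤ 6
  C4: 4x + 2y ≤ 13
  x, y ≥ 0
Optimal: x = 0, y = 6.5
Binding: C4, x ≥ 0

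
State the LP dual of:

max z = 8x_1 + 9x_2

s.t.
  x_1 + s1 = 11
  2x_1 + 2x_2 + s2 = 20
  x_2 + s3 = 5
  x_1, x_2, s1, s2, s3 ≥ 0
Minimize: z = 11y1 + 20y2 + 5y3

Subject to:
  C1: -y1 - 2y2 ≤ -8
  C2: -2y2 - y3 ≤ -9
  y1, y2, y3 ≥ 0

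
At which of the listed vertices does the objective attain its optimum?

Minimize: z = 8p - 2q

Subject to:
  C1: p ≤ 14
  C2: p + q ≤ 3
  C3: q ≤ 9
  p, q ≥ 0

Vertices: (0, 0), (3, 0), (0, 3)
Evaluating z = 8p - 2q at each vertex:
  (0, 0): z = 0
  (3, 0): z = 24
  (0, 3): z = -6

The smallest value is z = -6, attained at (0, 3).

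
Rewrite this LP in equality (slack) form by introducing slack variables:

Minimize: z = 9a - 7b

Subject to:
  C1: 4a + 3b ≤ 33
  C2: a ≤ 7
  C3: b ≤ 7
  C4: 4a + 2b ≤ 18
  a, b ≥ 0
min z = 9a - 7b

s.t.
  4a + 3b + s1 = 33
  a + s2 = 7
  b + s3 = 7
  4a + 2b + s4 = 18
  a, b, s1, s2, s3, s4 ≥ 0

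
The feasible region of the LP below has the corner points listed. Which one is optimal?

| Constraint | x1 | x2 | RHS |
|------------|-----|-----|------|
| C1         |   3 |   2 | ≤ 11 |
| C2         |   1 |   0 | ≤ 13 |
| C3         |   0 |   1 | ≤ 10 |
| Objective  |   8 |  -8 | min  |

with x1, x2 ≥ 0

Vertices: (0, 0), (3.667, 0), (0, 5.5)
Evaluating z = 8x1 - 8x2 at each vertex:
  (0, 0): z = 0
  (3.667, 0): z = 29.33
  (0, 5.5): z = -44

The smallest value is z = -44, attained at (0, 5.5).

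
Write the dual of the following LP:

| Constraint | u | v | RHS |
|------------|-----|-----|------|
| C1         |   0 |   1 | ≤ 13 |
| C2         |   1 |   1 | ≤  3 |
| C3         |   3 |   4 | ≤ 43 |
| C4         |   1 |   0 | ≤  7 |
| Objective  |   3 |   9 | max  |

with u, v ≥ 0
Minimize: z = 13y1 + 3y2 + 43y3 + 7y4

Subject to:
  C1: -y2 - 3y3 - y4 ≤ -3
  C2: -y1 - y2 - 4y3 ≤ -9
  y1, y2, y3, y4 ≥ 0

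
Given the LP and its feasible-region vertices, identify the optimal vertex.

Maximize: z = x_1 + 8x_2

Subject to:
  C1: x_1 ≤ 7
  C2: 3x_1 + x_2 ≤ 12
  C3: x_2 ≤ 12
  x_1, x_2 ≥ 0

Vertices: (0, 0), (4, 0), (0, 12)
(0, 12) with z = 96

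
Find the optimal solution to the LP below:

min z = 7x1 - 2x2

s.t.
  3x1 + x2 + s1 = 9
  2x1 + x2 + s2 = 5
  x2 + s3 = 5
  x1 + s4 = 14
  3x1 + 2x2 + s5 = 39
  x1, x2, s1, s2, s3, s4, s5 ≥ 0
x1 = 0, x2 = 5, z = -10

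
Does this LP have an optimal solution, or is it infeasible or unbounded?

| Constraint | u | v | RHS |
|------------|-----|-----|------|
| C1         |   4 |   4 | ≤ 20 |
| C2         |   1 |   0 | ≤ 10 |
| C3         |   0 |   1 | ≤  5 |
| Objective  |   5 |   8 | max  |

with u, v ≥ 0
The point (0, 5) satisfies every constraint, so the LP is feasible; the constraints give u ≤ 10 and v ≤ 5, which with u, v ≥ 0 keep the feasible region inside a bounded box. A feasible, bounded LP attains a finite optimum at a vertex.

Evaluating z = 5u + 8v at each vertex:
  (0, 0): z = 0
  (5, 0): z = 25
  (0, 5): z = 40

Feasible with finite optimum z* = 40 at (0, 5).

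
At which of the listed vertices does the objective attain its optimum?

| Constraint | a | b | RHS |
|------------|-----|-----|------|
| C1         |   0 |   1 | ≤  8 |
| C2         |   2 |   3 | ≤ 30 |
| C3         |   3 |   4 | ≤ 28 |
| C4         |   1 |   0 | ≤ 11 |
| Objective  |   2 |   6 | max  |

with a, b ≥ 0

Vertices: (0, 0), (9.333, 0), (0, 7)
Evaluating z = 2a + 6b at each vertex:
  (0, 0): z = 0
  (9.333, 0): z = 18.67
  (0, 7): z = 42

The largest value is z = 42, attained at (0, 7).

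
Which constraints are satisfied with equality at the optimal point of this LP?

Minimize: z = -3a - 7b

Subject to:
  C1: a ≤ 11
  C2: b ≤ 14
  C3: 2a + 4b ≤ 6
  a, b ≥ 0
Optimal: a = 0, b = 1.5
Slack at optimum:
  C1: slack = 11
  C2: slack = 12.5
  C3: slack = 0 (binding)
  a ≥ 0: a = 0 (binding)
  b ≥ 0: b = 1.5
Binding constraints: C3, a ≥ 0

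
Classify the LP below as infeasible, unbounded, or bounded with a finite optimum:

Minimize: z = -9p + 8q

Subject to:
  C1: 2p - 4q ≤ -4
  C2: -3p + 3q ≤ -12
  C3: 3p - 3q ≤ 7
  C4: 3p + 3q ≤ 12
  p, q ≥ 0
C3 requires 3p - 3q ≤ 7, while C2 (-3p + 3q ≤ -12) is equivalent to 3p - 3q ≥ 12. Together they would need 12 ≤ 3p - 3q ≤ 7, which is impossible since 12 > 7. No point satisfies all constraints.

The feasible region is empty; the LP is infeasible.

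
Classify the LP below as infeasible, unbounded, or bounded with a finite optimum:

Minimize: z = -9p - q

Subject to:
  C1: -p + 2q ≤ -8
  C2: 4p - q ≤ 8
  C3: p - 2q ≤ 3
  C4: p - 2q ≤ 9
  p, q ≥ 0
C3 requires p - 2q ≤ 3, while C1 (-p + 2q ≤ -8) is equivalent to p - 2q ≥ 8. Together they would need 8 ≤ p - 2q ≤ 3, which is impossible since 8 > 3. No point satisfies all constraints.

Infeasible — the constraint set is empty.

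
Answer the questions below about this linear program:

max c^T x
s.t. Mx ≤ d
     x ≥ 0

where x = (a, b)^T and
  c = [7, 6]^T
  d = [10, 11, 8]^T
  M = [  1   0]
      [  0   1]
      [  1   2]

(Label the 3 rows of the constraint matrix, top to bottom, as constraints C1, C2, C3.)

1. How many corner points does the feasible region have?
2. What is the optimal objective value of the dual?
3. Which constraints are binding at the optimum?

1. 3
2. 56 (by strong duality, equal to the primal optimum)
3. C3, b ≥ 0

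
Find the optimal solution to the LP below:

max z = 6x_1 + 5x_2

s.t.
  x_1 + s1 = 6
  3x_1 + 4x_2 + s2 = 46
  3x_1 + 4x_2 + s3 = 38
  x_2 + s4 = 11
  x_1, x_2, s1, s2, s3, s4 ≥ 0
Each vertex is the intersection of two constraint boundaries that also satisfies all remaining constraints:
  x_1 = 0 and x_2 = 0 → (0, 0)
  x_1 = 6 and x_2 = 0 → (6, 0)
  x_1 = 6 and 3x_1 + 4x_2 = 38 → (6, 5)
  3x_1 + 4x_2 = 38 and x_1 = 0 → (0, 9.5)

Evaluating z = 6x_1 + 5x_2 at each vertex:
  (0, 0): z = 0
  (6, 0): z = 36
  (6, 5): z = 61
  (0, 9.5): z = 47.5

The maximum is at (6, 5) with z = 61.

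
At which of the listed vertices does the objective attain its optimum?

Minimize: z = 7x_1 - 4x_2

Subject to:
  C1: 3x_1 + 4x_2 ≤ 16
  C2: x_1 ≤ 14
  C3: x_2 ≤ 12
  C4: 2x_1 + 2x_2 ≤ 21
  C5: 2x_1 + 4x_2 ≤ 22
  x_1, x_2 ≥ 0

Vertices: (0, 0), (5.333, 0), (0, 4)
Evaluating z = 7x_1 - 4x_2 at each vertex:
  (0, 0): z = 0
  (5.333, 0): z = 37.33
  (0, 4): z = -16

The smallest value is z = -16, attained at (0, 4).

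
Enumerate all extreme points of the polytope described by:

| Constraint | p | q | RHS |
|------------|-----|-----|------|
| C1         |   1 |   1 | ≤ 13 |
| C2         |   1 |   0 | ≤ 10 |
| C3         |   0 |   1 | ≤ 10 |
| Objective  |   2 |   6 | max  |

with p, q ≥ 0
Each vertex is the intersection of two constraint boundaries that also satisfies all remaining constraints:
  p = 0 and q = 0 → (0, 0)
  p = 10 and q = 0 → (10, 0)
  p + q = 13 and p = 10 → (10, 3)
  p + q = 13 and q = 10 → (3, 10)
  q = 10 and p = 0 → (0, 10)

Vertices: (0, 0), (10, 0), (10, 3), (3, 10), (0, 10)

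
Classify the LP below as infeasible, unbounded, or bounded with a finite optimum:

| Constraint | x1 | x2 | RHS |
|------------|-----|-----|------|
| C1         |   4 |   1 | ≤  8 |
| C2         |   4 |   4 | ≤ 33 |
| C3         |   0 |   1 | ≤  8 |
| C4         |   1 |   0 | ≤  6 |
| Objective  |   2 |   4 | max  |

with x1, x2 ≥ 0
The point (0, 8) satisfies every constraint, so the LP is feasible; the constraints give x1 ≤ 6 and x2 ≤ 8, which with x1, x2 ≥ 0 keep the feasible region inside a bounded box. A feasible, bounded LP attains a finite optimum at a vertex.

Evaluating z = 2x1 + 4x2 at each vertex:
  (0, 0): z = 0
  (2, 0): z = 4
  (0, 8): z = 32

The LP has an optimal solution: (0, 8) with z = 32.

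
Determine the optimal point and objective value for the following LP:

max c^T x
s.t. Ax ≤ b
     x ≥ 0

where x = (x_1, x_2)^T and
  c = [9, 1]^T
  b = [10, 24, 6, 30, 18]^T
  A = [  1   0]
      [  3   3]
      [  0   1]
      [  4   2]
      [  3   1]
x_1 = 6, x_2 = 0, z = 54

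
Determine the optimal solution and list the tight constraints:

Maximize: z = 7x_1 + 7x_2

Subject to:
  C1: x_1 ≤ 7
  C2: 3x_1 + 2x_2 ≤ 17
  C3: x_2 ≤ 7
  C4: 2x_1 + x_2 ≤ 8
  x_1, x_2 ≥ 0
Optimal: x_1 = 0.5, x_2 = 7
Binding: C3, C4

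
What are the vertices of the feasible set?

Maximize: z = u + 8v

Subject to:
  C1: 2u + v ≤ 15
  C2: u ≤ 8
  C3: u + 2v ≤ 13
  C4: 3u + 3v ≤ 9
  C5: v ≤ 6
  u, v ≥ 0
Each vertex is the intersection of two constraint boundaries that also satisfies all remaining constraints:
  u = 0 and v = 0 → (0, 0)
  3u + 3v = 9 and v = 0 → (3, 0)
  3u + 3v = 9 and u = 0 → (0, 3)

Vertices: (0, 0), (3, 0), (0, 3)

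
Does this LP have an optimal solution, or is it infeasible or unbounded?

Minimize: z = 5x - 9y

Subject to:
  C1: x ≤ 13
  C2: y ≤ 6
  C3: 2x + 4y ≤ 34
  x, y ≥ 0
The point (0, 6) satisfies every constraint, so the LP is feasible; the constraints give x ≤ 13 and y ≤ 6, which with x, y ≥ 0 keep the feasible region inside a bounded box. A feasible, bounded LP attains a finite optimum at a vertex.

Feasible with finite optimum z* = -54 at (0, 6).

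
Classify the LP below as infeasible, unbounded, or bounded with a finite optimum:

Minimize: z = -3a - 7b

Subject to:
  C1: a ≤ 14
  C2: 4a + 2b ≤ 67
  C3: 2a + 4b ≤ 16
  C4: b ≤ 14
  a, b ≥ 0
The point (0, 4) satisfies every constraint, so the LP is feasible; the constraints give a ≤ 14 and b ≤ 14, which with a, b ≥ 0 keep the feasible region inside a bounded box. A feasible, bounded LP attains a finite optimum at a vertex.

Evaluating z = -3a - 7b at each vertex:
  (0, 0): z = 0
  (8, 0): z = -24
  (0, 4): z = -28

Bounded optimum: z* = -28 at (0, 4).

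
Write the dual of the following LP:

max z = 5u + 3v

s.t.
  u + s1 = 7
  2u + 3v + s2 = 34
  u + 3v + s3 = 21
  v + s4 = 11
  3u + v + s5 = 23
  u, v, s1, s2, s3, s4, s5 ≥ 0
Minimize: z = 7y1 + 34y2 + 21y3 + 11y4 + 23y5

Subject to:
  C1: -y1 - 2y2 - y3 - 3y5 ≤ -5
  C2: -3y2 - 3y3 - y4 - y5 ≤ -3
  y1, y2, y3, y4, y5 ≥ 0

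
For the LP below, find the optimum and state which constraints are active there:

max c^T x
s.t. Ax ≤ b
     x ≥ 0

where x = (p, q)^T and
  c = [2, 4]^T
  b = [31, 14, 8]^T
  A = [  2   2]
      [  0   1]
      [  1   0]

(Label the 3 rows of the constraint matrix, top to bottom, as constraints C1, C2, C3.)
Optimal: p = 1.5, q = 14
Slack at optimum:
  C1: slack = 0 (binding)
  C2: slack = 0 (binding)
  C3: slack = 6.5
  p ≥ 0: p = 1.5
  q ≥ 0: q = 14
Binding constraints: C1, C2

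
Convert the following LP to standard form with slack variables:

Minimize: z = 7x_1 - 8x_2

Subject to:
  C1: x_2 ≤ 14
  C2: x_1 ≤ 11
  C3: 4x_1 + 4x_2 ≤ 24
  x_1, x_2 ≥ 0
min z = 7x_1 - 8x_2

s.t.
  x_2 + s1 = 14
  x_1 + s2 = 11
  4x_1 + 4x_2 + s3 = 24
  x_1, x_2, s1, s2, s3 ≥ 0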